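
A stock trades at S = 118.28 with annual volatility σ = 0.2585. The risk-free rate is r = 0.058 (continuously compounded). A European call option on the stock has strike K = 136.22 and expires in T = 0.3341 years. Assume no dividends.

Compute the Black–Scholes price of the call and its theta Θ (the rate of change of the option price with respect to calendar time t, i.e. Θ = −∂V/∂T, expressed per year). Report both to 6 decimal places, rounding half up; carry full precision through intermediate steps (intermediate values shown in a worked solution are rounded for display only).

price = 2.193472
Θ = -9.466685

σ√T = 0.2585·√0.3341 = 0.149417
d₁ = (ln(S/K) + (r+σ²/2)T) / (σ√T) = (ln(118.28/136.22) + (0.058+0.2585²/2)·0.3341) / 0.149417 = (-0.141217 + 0.030540) / 0.149417 = -0.740722
d₂ = d₁ − σ√T = -0.740722 − 0.149417 = -0.890138
e^{−rT} = e^{−0.058·0.3341} = 0.980809
N(d₁) = 0.229431,  N(d₂) = 0.186696
Call price V = S·N(d₁) − K·e^{−rT}·N(d₂) = 27.137117 − 24.943645 = 2.193472
φ(d₁) = (1/√(2π))·e^{−d₁²/2} = 0.303227
Θ = −S·φ(d₁)·σ/(2√T) − r·K·e^{−rT}·N(d₂) = −8.019954 − 1.446731 = -9.466685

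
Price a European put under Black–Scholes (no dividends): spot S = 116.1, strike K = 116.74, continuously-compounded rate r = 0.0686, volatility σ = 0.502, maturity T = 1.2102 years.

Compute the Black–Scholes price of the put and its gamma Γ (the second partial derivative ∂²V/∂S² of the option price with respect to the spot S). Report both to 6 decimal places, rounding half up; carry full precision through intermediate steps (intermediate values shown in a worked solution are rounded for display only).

price = 20.217964
Γ = 0.005705

σ√T = 0.502·√1.2102 = 0.552246
d₁ = (ln(S/K) + (r+σ²/2)T) / (σ√T) = (ln(116.1/116.74) + (0.0686+0.502²/2)·1.2102) / 0.552246 = (-0.005497 + 0.235507) / 0.552246 = 0.416499
d₂ = d₁ − σ√T = 0.416499 − 0.552246 = -0.135746
e^{−rT} = e^{−0.0686·1.2102} = 0.920333
N(−d₁) = 0.338522,  N(−d₂) = 0.553989
Put price V = K·e^{−rT}·N(−d₂) − S·N(−d₁) = 59.520402 − 39.302438 = 20.217964
φ(d₁) = (1/√(2π))·e^{−d₁²/2} = 0.365798
Γ = φ(d₁) / (S·σ·√T) = 0.005705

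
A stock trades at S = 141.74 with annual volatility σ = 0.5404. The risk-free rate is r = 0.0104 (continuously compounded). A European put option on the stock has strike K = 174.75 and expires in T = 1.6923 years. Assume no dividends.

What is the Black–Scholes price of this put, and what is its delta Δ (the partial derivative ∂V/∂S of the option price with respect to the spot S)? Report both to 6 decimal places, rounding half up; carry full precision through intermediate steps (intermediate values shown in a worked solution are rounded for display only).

price = 59.567271
Δ = -0.468627

σ√T = 0.5404·√1.6923 = 0.702998
d₁ = (ln(S/K) + (r+σ²/2)T) / (σ√T) = (ln(141.74/174.75) + (0.0104+0.5404²/2)·1.6923) / 0.702998 = (-0.209362 + 0.264703) / 0.702998 = 0.078721
d₂ = d₁ − σ√T = 0.078721 − 0.702998 = -0.624277
e^{−rT} = e^{−0.0104·1.6923} = 0.982554
N(−d₁) = 0.468627,  N(−d₂) = 0.733777
Put price V = K·e^{−rT}·N(−d₂) − S·N(−d₁) = 125.990481 − 66.423209 = 59.567271
Δ = −N(−d₁) = -0.468627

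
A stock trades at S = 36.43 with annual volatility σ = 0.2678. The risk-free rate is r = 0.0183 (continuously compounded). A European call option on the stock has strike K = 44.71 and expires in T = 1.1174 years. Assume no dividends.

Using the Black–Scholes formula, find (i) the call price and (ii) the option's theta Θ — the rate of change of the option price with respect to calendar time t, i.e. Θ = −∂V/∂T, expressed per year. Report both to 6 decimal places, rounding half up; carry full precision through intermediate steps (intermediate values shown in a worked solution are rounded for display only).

price = 1.743745
Θ = -1.788219

σ√T = 0.2678·√1.1174 = 0.283084
d₁ = (ln(S/K) + (r+σ²/2)T) / (σ√T) = (ln(36.43/44.71) + (0.0183+0.2678²/2)·1.1174) / 0.283084 = (-0.204805 + 0.060517) / 0.283084 = -0.509701
d₂ = d₁ − σ√T = -0.509701 − 0.283084 = -0.792784
e^{−rT} = e^{−0.0183·1.1174} = 0.979759
N(d₁) = 0.305131,  N(d₂) = 0.213952
Call price V = S·N(d₁) − K·e^{−rT}·N(d₂) = 11.115908 − 9.372163 = 1.743745
φ(d₁) = (1/√(2π))·e^{−d₁²/2} = 0.350345
Θ = −S·φ(d₁)·σ/(2√T) − r·K·e^{−rT}·N(d₂) = −1.616709 − 0.171511 = -1.788219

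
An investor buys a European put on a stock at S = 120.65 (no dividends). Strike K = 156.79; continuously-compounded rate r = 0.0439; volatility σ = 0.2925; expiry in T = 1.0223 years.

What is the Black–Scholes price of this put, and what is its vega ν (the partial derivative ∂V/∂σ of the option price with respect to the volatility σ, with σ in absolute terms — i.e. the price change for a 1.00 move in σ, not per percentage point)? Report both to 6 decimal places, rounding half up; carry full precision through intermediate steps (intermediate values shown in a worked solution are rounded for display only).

price = 34.586357
ν = 40.980354

σ√T = 0.2925·√1.0223 = 0.295743
d₁ = (ln(S/K) + (r+σ²/2)T) / (σ√T) = (ln(120.65/156.79) + (0.0439+0.2925²/2)·1.0223) / 0.295743 = (-0.262014 + 0.088611) / 0.295743 = -0.586328
d₂ = d₁ − σ√T = -0.586328 − 0.295743 = -0.882071
e^{−rT} = e^{−0.0439·1.0223} = 0.956113
N(−d₁) = 0.721172,  N(−d₂) = 0.811131
Put price V = K·e^{−rT}·N(−d₂) − S·N(−d₁) = 121.595793 − 87.009436 = 34.586357
φ(d₁) = (1/√(2π))·e^{−d₁²/2} = 0.335938
ν = S·φ(d₁)·√T = 40.980354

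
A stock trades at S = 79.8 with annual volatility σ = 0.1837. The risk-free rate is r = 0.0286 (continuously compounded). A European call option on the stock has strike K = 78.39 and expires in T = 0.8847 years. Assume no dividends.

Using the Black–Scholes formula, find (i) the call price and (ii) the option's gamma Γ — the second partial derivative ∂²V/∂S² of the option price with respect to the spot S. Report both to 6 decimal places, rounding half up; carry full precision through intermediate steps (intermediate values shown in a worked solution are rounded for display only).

σ√T = 0.1837·√0.8847 = 0.172785
d₁ = (ln(S/K) + (r+σ²/2)T) / (σ√T) = (ln(79.8/78.39) + (0.0286+0.1837²/2)·0.8847) / 0.172785 = (0.017827 + 0.040230) / 0.172785 = 0.336006
d₂ = d₁ − σ√T = 0.336006 − 0.172785 = 0.163221
e^{−rT} = e^{−0.0286·0.8847} = 0.975015
N(d₁) = 0.631567,  N(d₂) = 0.564828
Call price V = S·N(d₁) − K·e^{−rT}·N(d₂) = 50.399035 − 43.170582 = 7.228453
φ(d₁) = (1/√(2π))·e^{−d₁²/2} = 0.377046
Γ = φ(d₁) / (S·σ·√T) = 0.027345

price = 7.228453
Γ = 0.027345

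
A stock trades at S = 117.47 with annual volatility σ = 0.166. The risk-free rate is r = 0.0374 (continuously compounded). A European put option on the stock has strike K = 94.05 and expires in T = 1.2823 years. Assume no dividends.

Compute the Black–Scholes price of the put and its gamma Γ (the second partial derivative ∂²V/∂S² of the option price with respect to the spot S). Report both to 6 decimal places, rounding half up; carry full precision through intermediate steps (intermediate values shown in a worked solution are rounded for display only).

σ√T = 0.166·√1.2823 = 0.187976
d₁ = (ln(S/K) + (r+σ²/2)T) / (σ√T) = (ln(117.47/94.05) + (0.0374+0.166²/2)·1.2823) / 0.187976 = (0.222356 + 0.065626) / 0.187976 = 1.532013
d₂ = d₁ − σ√T = 1.532013 − 0.187976 = 1.344037
e^{−rT} = e^{−0.0374·1.2823} = 0.953174
N(−d₁) = 0.062760,  N(−d₂) = 0.089468
Put price V = K·e^{−rT}·N(−d₂) − S·N(−d₁) = 8.020473 − 7.372375 = 0.648098
φ(d₁) = (1/√(2π))·e^{−d₁²/2} = 0.123382
Γ = φ(d₁) / (S·σ·√T) = 0.005588

price = 0.648098
Γ = 0.005588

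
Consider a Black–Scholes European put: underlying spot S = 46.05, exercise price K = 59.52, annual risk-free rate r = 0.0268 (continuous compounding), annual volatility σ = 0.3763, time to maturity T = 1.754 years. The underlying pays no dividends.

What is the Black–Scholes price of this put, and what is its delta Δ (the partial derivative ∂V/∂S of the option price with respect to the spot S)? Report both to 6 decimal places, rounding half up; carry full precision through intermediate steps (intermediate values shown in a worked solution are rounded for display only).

σ√T = 0.3763·√1.754 = 0.498367
d₁ = (ln(S/K) + (r+σ²/2)T) / (σ√T) = (ln(46.05/59.52) + (0.0268+0.3763²/2)·1.754) / 0.498367 = (-0.256585 + 0.171192) / 0.498367 = -0.171345
d₂ = d₁ − σ√T = -0.171345 − 0.498367 = -0.669712
e^{−rT} = e^{−0.0268·1.754} = 0.954081
N(−d₁) = 0.568024,  N(−d₂) = 0.748479
Put price V = K·e^{−rT}·N(−d₂) − S·N(−d₁) = 42.503797 − 26.157497 = 16.346300
Δ = −N(−d₁) = -0.568024

price = 16.346300
Δ = -0.568024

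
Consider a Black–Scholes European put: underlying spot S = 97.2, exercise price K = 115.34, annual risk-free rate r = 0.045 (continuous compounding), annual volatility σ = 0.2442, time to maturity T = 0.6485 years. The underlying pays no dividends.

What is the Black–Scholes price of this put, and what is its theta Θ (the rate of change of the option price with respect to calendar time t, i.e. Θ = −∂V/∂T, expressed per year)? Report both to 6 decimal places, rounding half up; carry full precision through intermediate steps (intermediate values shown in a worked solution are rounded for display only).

σ√T = 0.2442·√0.6485 = 0.196653
d₁ = (ln(S/K) + (r+σ²/2)T) / (σ√T) = (ln(97.2/115.34) + (0.045+0.2442²/2)·0.6485) / 0.196653 = (-0.171114 + 0.048519) / 0.196653 = -0.623407
d₂ = d₁ − σ√T = -0.623407 − 0.196653 = -0.820060
e^{−rT} = e^{−0.045·0.6485} = 0.971239
N(−d₁) = 0.733491,  N(−d₂) = 0.793909
Put price V = K·e^{−rT}·N(−d₂) − S·N(−d₁) = 88.935858 − 71.295368 = 17.640490
φ(d₁) = (1/√(2π))·e^{−d₁²/2} = 0.328487
Θ = −S·φ(d₁)·σ/(2√T) + r·K·e^{−rT}·N(−d₂) = −4.841119 + 4.002114 = -0.839005

price = 17.640490
Θ = -0.839005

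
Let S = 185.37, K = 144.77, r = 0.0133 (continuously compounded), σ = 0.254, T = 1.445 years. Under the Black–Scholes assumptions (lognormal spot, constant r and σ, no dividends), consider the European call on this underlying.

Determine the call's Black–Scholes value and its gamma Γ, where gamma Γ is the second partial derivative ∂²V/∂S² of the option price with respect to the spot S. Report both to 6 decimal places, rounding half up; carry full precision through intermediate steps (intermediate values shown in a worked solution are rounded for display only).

price = 48.549130
Γ = 0.004167

σ√T = 0.254·√1.445 = 0.305329
d₁ = (ln(S/K) + (r+σ²/2)T) / (σ√T) = (ln(185.37/144.77) + (0.0133+0.254²/2)·1.445) / 0.305329 = (0.247208 + 0.065831) / 0.305329 = 1.025252
d₂ = d₁ − σ√T = 1.025252 − 0.305329 = 0.719923
e^{−rT} = e^{−0.0133·1.445} = 0.980965
N(d₁) = 0.847378,  N(d₂) = 0.764214
Call price V = S·N(d₁) − K·e^{−rT}·N(d₂) = 157.078431 − 108.529301 = 48.549130
φ(d₁) = (1/√(2π))·e^{−d₁²/2} = 0.235862
Γ = φ(d₁) / (S·σ·√T) = 0.004167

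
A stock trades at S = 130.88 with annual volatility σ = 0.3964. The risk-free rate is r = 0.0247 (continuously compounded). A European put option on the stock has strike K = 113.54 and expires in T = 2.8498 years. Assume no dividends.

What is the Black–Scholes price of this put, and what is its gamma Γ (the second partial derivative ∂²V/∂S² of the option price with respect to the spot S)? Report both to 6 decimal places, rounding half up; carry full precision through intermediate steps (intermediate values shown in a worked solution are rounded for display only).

price = 19.974060
Γ = 0.003682

σ√T = 0.3964·√2.8498 = 0.669177
d₁ = (ln(S/K) + (r+σ²/2)T) / (σ√T) = (ln(130.88/113.54) + (0.0247+0.3964²/2)·2.8498) / 0.669177 = (0.142126 + 0.294289) / 0.669177 = 0.652166
d₂ = d₁ − σ√T = 0.652166 − 0.669177 = -0.017010
e^{−rT} = e^{−0.0247·2.8498} = 0.932030
N(−d₁) = 0.257147,  N(−d₂) = 0.506786
Put price V = K·e^{−rT}·N(−d₂) − S·N(−d₁) = 53.629454 − 33.655394 = 19.974060
φ(d₁) = (1/√(2π))·e^{−d₁²/2} = 0.322517
Γ = φ(d₁) / (S·σ·√T) = 0.003682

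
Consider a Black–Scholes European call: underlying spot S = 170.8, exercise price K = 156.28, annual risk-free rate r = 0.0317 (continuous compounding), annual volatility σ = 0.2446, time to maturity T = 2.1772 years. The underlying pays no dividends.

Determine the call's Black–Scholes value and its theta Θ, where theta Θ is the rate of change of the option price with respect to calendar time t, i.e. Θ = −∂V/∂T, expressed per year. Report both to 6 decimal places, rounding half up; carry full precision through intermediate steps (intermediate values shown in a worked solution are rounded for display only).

σ√T = 0.2446·√2.1772 = 0.360916
d₁ = (ln(S/K) + (r+σ²/2)T) / (σ√T) = (ln(170.8/156.28) + (0.0317+0.2446²/2)·2.1772) / 0.360916 = (0.088844 + 0.134147) / 0.360916 = 0.617849
d₂ = d₁ − σ√T = 0.617849 − 0.360916 = 0.256933
e^{−rT} = e^{−0.0317·2.1772} = 0.933311
N(d₁) = 0.731663,  N(d₂) = 0.601385
Call price V = S·N(d₁) − K·e^{−rT}·N(d₂) = 124.967958 − 87.716661 = 37.251297
φ(d₁) = (1/√(2π))·e^{−d₁²/2} = 0.329623
Θ = −S·φ(d₁)·σ/(2√T) − r·K·e^{−rT}·N(d₂) = −4.666401 − 2.780618 = -7.447019

price = 37.251297
Θ = -7.447019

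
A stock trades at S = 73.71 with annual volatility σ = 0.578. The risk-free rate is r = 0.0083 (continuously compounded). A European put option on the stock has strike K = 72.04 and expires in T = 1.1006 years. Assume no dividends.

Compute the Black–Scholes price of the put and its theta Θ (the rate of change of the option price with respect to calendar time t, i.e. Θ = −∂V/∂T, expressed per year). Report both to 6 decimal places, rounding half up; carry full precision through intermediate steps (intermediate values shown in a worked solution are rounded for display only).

price = 16.145565
Θ = -7.248317

σ√T = 0.578·√1.1006 = 0.606377
d₁ = (ln(S/K) + (r+σ²/2)T) / (σ√T) = (ln(73.71/72.04) + (0.0083+0.578²/2)·1.1006) / 0.606377 = (0.022917 + 0.192981) / 0.606377 = 0.356047
d₂ = d₁ − σ√T = 0.356047 − 0.606377 = -0.250330
e^{−rT} = e^{−0.0083·1.1006} = 0.990907
N(−d₁) = 0.360903,  N(−d₂) = 0.598834
Put price V = K·e^{−rT}·N(−d₂) − S·N(−d₁) = 42.747715 − 26.602150 = 16.145565
φ(d₁) = (1/√(2π))·e^{−d₁²/2} = 0.374440
Θ = −S·φ(d₁)·σ/(2√T) + r·K·e^{−rT}·N(−d₂) = −7.603123 + 0.354806 = -7.248317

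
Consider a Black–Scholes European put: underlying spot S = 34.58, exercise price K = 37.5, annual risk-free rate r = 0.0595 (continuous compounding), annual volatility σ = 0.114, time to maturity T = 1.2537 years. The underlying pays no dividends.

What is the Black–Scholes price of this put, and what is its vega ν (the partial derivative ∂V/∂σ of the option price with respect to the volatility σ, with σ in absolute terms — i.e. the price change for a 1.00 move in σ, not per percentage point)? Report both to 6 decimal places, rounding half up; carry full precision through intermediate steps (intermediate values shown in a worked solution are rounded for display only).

σ√T = 0.114·√1.2537 = 0.127644
d₁ = (ln(S/K) + (r+σ²/2)T) / (σ√T) = (ln(34.58/37.5) + (0.0595+0.114²/2)·1.2537) / 0.127644 = (-0.081065 + 0.082742) / 0.127644 = 0.013132
d₂ = d₁ − σ√T = 0.013132 − 0.127644 = -0.114512
e^{−rT} = e^{−0.0595·1.2537} = 0.928119
N(−d₁) = 0.494761,  N(−d₂) = 0.545584
Put price V = K·e^{−rT}·N(−d₂) − S·N(−d₁) = 18.988766 − 17.108842 = 1.879924
φ(d₁) = (1/√(2π))·e^{−d₁²/2} = 0.398908
ν = S·φ(d₁)·√T = 15.445231

price = 1.879924
ν = 15.445231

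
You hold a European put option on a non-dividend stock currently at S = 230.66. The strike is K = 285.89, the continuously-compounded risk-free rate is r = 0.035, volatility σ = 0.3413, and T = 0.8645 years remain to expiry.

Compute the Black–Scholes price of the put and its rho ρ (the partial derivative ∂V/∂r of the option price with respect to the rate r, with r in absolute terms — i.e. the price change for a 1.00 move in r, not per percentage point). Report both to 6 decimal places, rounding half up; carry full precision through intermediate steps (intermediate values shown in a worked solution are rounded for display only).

σ√T = 0.3413·√0.8645 = 0.317336
d₁ = (ln(S/K) + (r+σ²/2)T) / (σ√T) = (ln(230.66/285.89) + (0.035+0.3413²/2)·0.8645) / 0.317336 = (-0.214662 + 0.080608) / 0.317336 = -0.422436
d₂ = d₁ − σ√T = -0.422436 − 0.317336 = -0.739771
e^{−rT} = e^{−0.035·0.8645} = 0.970196
N(−d₁) = 0.663647,  N(−d₂) = 0.770281
Put price V = K·e^{−rT}·N(−d₂) − S·N(−d₁) = 213.652158 − 153.076708 = 60.575450
ρ = −K·T·e^{−rT}·N(−d₂) = -184.702290

price = 60.575450
ρ = -184.702290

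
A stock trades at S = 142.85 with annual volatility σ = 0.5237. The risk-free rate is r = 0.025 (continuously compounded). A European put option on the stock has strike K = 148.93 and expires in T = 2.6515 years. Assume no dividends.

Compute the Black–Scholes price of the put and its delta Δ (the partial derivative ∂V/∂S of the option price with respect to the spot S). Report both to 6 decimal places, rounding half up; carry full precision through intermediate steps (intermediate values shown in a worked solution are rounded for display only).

σ√T = 0.5237·√2.6515 = 0.852763
d₁ = (ln(S/K) + (r+σ²/2)T) / (σ√T) = (ln(142.85/148.93) + (0.025+0.5237²/2)·2.6515) / 0.852763 = (-0.041681 + 0.429890) / 0.852763 = 0.455236
d₂ = d₁ − σ√T = 0.455236 − 0.852763 = -0.397527
e^{−rT} = e^{−0.025·2.6515} = 0.935862
N(−d₁) = 0.324470,  N(−d₂) = 0.654510
Put price V = K·e^{−rT}·N(−d₂) − S·N(−d₁) = 91.224294 − 46.350488 = 44.873806
Δ = −N(−d₁) = -0.324470

price = 44.873806
Δ = -0.324470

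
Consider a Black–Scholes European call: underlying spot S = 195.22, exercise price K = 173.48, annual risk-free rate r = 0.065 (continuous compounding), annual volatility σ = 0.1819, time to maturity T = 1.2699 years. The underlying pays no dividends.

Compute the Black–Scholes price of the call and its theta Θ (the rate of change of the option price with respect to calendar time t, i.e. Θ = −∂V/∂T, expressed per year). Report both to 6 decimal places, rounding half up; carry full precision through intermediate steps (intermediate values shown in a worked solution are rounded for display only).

σ√T = 0.1819·√1.2699 = 0.204983
d₁ = (ln(S/K) + (r+σ²/2)T) / (σ√T) = (ln(195.22/173.48) + (0.065+0.1819²/2)·1.2699) / 0.204983 = (0.118065 + 0.103552) / 0.204983 = 1.081151
d₂ = d₁ − σ√T = 1.081151 − 0.204983 = 0.876168
e^{−rT} = e^{−0.065·1.2699} = 0.920771
N(d₁) = 0.860185,  N(d₂) = 0.809531
Call price V = S·N(d₁) − K·e^{−rT}·N(d₂) = 167.925301 − 129.310706 = 38.614595
φ(d₁) = (1/√(2π))·e^{−d₁²/2} = 0.222377
Θ = −S·φ(d₁)·σ/(2√T) − r·K·e^{−rT}·N(d₂) = −3.503740 − 8.405196 = -11.908936

price = 38.614595
Θ = -11.908936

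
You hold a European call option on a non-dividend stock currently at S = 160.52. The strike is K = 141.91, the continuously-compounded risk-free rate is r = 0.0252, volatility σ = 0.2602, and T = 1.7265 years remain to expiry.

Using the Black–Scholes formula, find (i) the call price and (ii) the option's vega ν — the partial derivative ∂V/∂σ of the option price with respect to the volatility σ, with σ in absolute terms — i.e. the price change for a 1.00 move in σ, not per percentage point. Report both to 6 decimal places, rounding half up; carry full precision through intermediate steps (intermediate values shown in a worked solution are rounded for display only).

price = 34.757128
ν = 67.737231

σ√T = 0.2602·√1.7265 = 0.341893
d₁ = (ln(S/K) + (r+σ²/2)T) / (σ√T) = (ln(160.52/141.91) + (0.0252+0.2602²/2)·1.7265) / 0.341893 = (0.123225 + 0.101953) / 0.341893 = 0.658623
d₂ = d₁ − σ√T = 0.658623 − 0.341893 = 0.316730
e^{−rT} = e^{−0.0252·1.7265} = 0.957425
N(d₁) = 0.744931,  N(d₂) = 0.624276
Call price V = S·N(d₁) − K·e^{−rT}·N(d₂) = 119.576335 − 84.819207 = 34.757128
φ(d₁) = (1/√(2π))·e^{−d₁²/2} = 0.321155
ν = S·φ(d₁)·√T = 67.737231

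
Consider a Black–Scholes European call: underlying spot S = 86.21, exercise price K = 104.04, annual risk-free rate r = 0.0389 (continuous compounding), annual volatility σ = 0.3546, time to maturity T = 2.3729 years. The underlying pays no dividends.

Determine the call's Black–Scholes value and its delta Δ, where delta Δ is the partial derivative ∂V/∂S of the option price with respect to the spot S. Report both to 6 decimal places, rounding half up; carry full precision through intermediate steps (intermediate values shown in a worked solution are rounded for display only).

price = 15.449526
Δ = 0.539013

σ√T = 0.3546·√2.3729 = 0.546234
d₁ = (ln(S/K) + (r+σ²/2)T) / (σ√T) = (ln(86.21/104.04) + (0.0389+0.3546²/2)·2.3729) / 0.546234 = (-0.187989 + 0.241491) / 0.546234 = 0.097947
d₂ = d₁ − σ√T = 0.097947 − 0.546234 = -0.448286
e^{−rT} = e^{−0.0389·2.3729} = 0.911826
N(d₁) = 0.539013,  N(d₂) = 0.326973
Call price V = S·N(d₁) − K·e^{−rT}·N(d₂) = 46.468307 − 31.018781 = 15.449526
Δ = N(d₁) = 0.539013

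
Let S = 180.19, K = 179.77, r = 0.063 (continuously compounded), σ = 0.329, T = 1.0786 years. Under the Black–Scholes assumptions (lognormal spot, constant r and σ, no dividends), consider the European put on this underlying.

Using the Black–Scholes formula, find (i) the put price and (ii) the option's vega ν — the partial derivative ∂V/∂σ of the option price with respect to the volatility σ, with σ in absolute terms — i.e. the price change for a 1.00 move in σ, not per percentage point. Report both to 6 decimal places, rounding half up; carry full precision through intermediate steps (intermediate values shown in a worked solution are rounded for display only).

σ√T = 0.329·√1.0786 = 0.341685
d₁ = (ln(S/K) + (r+σ²/2)T) / (σ√T) = (ln(180.19/179.77) + (0.063+0.329²/2)·1.0786) / 0.341685 = (0.002334 + 0.126326) / 0.341685 = 0.376545
d₂ = d₁ − σ√T = 0.376545 − 0.341685 = 0.034860
e^{−rT} = e^{−0.063·1.0786} = 0.934306
N(−d₁) = 0.353256,  N(−d₂) = 0.486096
Put price V = K·e^{−rT}·N(−d₂) − S·N(−d₁) = 81.644705 − 63.653191 = 17.991513
φ(d₁) = (1/√(2π))·e^{−d₁²/2} = 0.371639
ν = S·φ(d₁)·√T = 69.547660

price = 17.991513
ν = 69.547660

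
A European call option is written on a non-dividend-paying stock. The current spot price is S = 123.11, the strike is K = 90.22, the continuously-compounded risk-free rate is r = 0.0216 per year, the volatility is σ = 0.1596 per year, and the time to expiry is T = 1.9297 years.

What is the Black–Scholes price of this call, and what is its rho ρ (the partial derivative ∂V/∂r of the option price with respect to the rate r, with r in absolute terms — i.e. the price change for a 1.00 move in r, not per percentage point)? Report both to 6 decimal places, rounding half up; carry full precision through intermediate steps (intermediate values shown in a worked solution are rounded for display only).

σ√T = 0.1596·√1.9297 = 0.221706
d₁ = (ln(S/K) + (r+σ²/2)T) / (σ√T) = (ln(123.11/90.22) + (0.0216+0.1596²/2)·1.9297) / 0.221706 = (0.310827 + 0.066258) / 0.221706 = 1.700834
d₂ = d₁ − σ√T = 1.700834 − 0.221706 = 1.479128
e^{−rT} = e^{−0.0216·1.9297} = 0.959175
N(d₁) = 0.955513,  N(d₂) = 0.930447
Call price V = S·N(d₁) − K·e^{−rT}·N(d₂) = 117.633199 − 80.517891 = 37.115308
ρ = K·T·e^{−rT}·N(d₂) = 155.375375

price = 37.115308
ρ = 155.375375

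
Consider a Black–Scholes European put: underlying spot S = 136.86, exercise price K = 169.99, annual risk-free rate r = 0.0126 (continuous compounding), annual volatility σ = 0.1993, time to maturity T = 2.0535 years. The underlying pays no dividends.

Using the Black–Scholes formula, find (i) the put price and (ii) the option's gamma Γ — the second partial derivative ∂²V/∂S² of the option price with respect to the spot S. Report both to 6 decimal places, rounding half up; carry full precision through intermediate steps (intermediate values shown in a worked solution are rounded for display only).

price = 35.230507
Γ = 0.008890

σ√T = 0.1993·√2.0535 = 0.285598
d₁ = (ln(S/K) + (r+σ²/2)T) / (σ√T) = (ln(136.86/169.99) + (0.0126+0.1993²/2)·2.0535) / 0.285598 = (-0.216781 + 0.066657) / 0.285598 = -0.525649
d₂ = d₁ − σ√T = -0.525649 − 0.285598 = -0.811246
e^{−rT} = e^{−0.0126·2.0535} = 0.974458
N(−d₁) = 0.700434,  N(−d₂) = 0.791388
Put price V = K·e^{−rT}·N(−d₂) − S·N(−d₁) = 131.091874 − 95.861368 = 35.230507
φ(d₁) = (1/√(2π))·e^{−d₁²/2} = 0.347465
Γ = φ(d₁) / (S·σ·√T) = 0.008890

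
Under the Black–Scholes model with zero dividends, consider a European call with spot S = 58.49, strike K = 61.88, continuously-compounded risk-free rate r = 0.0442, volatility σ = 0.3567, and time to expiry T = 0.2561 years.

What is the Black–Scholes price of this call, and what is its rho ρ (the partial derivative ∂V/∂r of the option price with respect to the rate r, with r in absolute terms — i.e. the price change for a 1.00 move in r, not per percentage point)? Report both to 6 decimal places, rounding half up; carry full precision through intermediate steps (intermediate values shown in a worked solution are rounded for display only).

σ√T = 0.3567·√0.2561 = 0.180513
d₁ = (ln(S/K) + (r+σ²/2)T) / (σ√T) = (ln(58.49/61.88) + (0.0442+0.3567²/2)·0.2561) / 0.180513 = (-0.056341 + 0.027612) / 0.180513 = -0.159153
d₂ = d₁ − σ√T = -0.159153 − 0.180513 = -0.339666
e^{−rT} = e^{−0.0442·0.2561} = 0.988744
N(d₁) = 0.436774,  N(d₂) = 0.367054
Call price V = S·N(d₁) − K·e^{−rT}·N(d₂) = 25.546917 − 22.457649 = 3.089268
ρ = K·T·e^{−rT}·N(d₂) = 5.751404

price = 3.089268
ρ = 5.751404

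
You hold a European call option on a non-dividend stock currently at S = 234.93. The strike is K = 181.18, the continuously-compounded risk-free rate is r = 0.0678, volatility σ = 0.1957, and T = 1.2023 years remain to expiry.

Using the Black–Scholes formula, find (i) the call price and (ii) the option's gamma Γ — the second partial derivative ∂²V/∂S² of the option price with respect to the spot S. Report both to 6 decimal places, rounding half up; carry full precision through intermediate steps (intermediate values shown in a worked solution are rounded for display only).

price = 68.938871
Γ = 0.001872

σ√T = 0.1957·√1.2023 = 0.214584
d₁ = (ln(S/K) + (r+σ²/2)T) / (σ√T) = (ln(234.93/181.18) + (0.0678+0.1957²/2)·1.2023) / 0.214584 = (0.259797 + 0.104539) / 0.214584 = 1.697870
d₂ = d₁ − σ√T = 1.697870 − 0.214584 = 1.483286
e^{−rT} = e^{−0.0678·1.2023} = 0.921718
N(d₁) = 0.955234,  N(d₂) = 0.931001
Call price V = S·N(d₁) − K·e^{−rT}·N(d₂) = 224.413088 − 155.474218 = 68.938871
φ(d₁) = (1/√(2π))·e^{−d₁²/2} = 0.094390
Γ = φ(d₁) / (S·σ·√T) = 0.001872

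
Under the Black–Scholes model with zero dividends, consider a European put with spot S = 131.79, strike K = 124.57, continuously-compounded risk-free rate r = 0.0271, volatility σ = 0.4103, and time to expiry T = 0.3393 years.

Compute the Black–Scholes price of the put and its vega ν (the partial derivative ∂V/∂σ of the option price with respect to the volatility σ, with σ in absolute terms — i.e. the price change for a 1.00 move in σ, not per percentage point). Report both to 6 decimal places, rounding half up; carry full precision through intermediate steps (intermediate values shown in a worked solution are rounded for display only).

price = 8.409310
ν = 28.341587

σ√T = 0.4103·√0.3393 = 0.238998
d₁ = (ln(S/K) + (r+σ²/2)T) / (σ√T) = (ln(131.79/124.57) + (0.0271+0.4103²/2)·0.3393) / 0.238998 = (0.056342 + 0.037755) / 0.238998 = 0.393715
d₂ = d₁ − σ√T = 0.393715 − 0.238998 = 0.154717
e^{−rT} = e^{−0.0271·0.3393} = 0.990847
N(−d₁) = 0.346896,  N(−d₂) = 0.438522
Put price V = K·e^{−rT}·N(−d₂) − S·N(−d₁) = 54.126706 − 45.717396 = 8.409310
φ(d₁) = (1/√(2π))·e^{−d₁²/2} = 0.369190
ν = S·φ(d₁)·√T = 28.341587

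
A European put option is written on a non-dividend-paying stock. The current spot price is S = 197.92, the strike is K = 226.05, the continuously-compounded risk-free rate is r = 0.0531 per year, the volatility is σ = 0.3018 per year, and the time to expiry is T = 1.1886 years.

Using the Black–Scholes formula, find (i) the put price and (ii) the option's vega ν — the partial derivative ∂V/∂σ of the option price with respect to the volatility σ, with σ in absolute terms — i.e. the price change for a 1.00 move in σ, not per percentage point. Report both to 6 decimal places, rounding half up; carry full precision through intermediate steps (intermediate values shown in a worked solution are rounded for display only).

price = 34.544304
ν = 85.985751

σ√T = 0.3018·√1.1886 = 0.329031
d₁ = (ln(S/K) + (r+σ²/2)T) / (σ√T) = (ln(197.92/226.05) + (0.0531+0.3018²/2)·1.1886) / 0.329031 = (-0.132893 + 0.117245) / 0.329031 = -0.047557
d₂ = d₁ − σ√T = -0.047557 − 0.329031 = -0.376589
e^{−rT} = e^{−0.0531·1.1886} = 0.938836
N(−d₁) = 0.518966,  N(−d₂) = 0.646760
Put price V = K·e^{−rT}·N(−d₂) − S·N(−d₁) = 137.257959 − 102.713655 = 34.544304
φ(d₁) = (1/√(2π))·e^{−d₁²/2} = 0.398491
ν = S·φ(d₁)·√T = 85.985751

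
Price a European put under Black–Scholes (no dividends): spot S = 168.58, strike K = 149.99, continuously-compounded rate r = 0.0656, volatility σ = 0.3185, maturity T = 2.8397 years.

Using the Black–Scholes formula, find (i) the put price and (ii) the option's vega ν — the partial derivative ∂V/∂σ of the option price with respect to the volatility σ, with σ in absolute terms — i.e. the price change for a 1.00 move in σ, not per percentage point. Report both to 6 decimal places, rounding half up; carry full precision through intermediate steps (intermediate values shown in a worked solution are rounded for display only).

price = 13.621254
ν = 80.098955

σ√T = 0.3185·√2.8397 = 0.536717
d₁ = (ln(S/K) + (r+σ²/2)T) / (σ√T) = (ln(168.58/149.99) + (0.0656+0.3185²/2)·2.8397) / 0.536717 = (0.116842 + 0.330317) / 0.536717 = 0.833137
d₂ = d₁ − σ√T = 0.833137 − 0.536717 = 0.296419
e^{−rT} = e^{−0.0656·2.8397} = 0.830038
N(−d₁) = 0.202384,  N(−d₂) = 0.383455
Put price V = K·e^{−rT}·N(−d₂) − S·N(−d₁) = 47.739124 − 34.117870 = 13.621254
φ(d₁) = (1/√(2π))·e^{−d₁²/2} = 0.281958
ν = S·φ(d₁)·√T = 80.098955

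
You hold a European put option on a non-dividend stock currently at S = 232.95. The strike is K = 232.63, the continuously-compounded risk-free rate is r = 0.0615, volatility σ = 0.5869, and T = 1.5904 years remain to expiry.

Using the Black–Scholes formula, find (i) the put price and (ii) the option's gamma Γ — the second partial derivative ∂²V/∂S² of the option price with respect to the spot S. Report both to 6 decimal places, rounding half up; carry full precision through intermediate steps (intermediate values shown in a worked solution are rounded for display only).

price = 53.621342
Γ = 0.002038

σ√T = 0.5869·√1.5904 = 0.740146
d₁ = (ln(S/K) + (r+σ²/2)T) / (σ√T) = (ln(232.95/232.63) + (0.0615+0.5869²/2)·1.5904) / 0.740146 = (0.001375 + 0.371718) / 0.740146 = 0.504079
d₂ = d₁ − σ√T = 0.504079 − 0.740146 = -0.236067
e^{−rT} = e^{−0.0615·1.5904} = 0.906822
N(−d₁) = 0.307103,  N(−d₂) = 0.593309
Put price V = K·e^{−rT}·N(−d₂) − S·N(−d₁) = 125.160950 − 71.539608 = 53.621342
φ(d₁) = (1/√(2π))·e^{−d₁²/2} = 0.351345
Γ = φ(d₁) / (S·σ·√T) = 0.002038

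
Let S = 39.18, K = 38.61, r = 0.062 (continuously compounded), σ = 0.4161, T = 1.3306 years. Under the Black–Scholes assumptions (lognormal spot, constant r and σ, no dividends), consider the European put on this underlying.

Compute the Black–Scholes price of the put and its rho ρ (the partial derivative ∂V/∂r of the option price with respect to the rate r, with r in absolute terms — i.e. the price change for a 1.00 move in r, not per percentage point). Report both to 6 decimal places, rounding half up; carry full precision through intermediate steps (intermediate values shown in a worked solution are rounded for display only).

price = 5.415043
ρ = -24.362211

σ√T = 0.4161·√1.3306 = 0.479978
d₁ = (ln(S/K) + (r+σ²/2)T) / (σ√T) = (ln(39.18/38.61) + (0.062+0.4161²/2)·1.3306) / 0.479978 = (0.014655 + 0.197687) / 0.479978 = 0.442399
d₂ = d₁ − σ√T = 0.442399 − 0.479978 = -0.037579
e^{−rT} = e^{−0.062·1.3306} = 0.920814
N(−d₁) = 0.329100,  N(−d₂) = 0.514988
Put price V = K·e^{−rT}·N(−d₂) − S·N(−d₁) = 18.309192 − 12.894149 = 5.415043
ρ = −K·T·e^{−rT}·N(−d₂) = -24.362211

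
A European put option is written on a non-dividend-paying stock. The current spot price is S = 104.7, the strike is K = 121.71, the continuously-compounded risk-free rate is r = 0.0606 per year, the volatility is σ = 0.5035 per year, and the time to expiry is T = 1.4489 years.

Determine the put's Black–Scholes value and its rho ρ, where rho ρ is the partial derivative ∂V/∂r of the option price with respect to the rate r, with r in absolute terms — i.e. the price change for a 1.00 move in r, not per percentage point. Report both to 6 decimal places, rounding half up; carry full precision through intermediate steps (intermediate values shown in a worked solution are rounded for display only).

σ√T = 0.5035·√1.4489 = 0.606064
d₁ = (ln(S/K) + (r+σ²/2)T) / (σ√T) = (ln(104.7/121.71) + (0.0606+0.5035²/2)·1.4489) / 0.606064 = (-0.150542 + 0.271460) / 0.606064 = 0.199514
d₂ = d₁ − σ√T = 0.199514 − 0.606064 = -0.406550
e^{−rT} = e^{−0.0606·1.4489} = 0.915941
N(−d₁) = 0.420930,  N(−d₂) = 0.657831
Put price V = K·e^{−rT}·N(−d₂) − S·N(−d₁) = 73.334445 − 44.071412 = 29.263033
ρ = −K·T·e^{−rT}·N(−d₂) = -106.254277

price = 29.263033
ρ = -106.254277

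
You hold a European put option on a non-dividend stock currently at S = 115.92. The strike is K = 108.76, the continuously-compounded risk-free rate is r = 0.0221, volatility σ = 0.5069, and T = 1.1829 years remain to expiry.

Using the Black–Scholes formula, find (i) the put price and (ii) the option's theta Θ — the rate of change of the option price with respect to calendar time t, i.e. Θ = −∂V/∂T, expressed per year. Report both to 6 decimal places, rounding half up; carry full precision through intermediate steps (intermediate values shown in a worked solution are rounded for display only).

σ√T = 0.5069·√1.1829 = 0.551311
d₁ = (ln(S/K) + (r+σ²/2)T) / (σ√T) = (ln(115.92/108.76) + (0.0221+0.5069²/2)·1.1829) / 0.551311 = (0.063757 + 0.178114) / 0.551311 = 0.438719
d₂ = d₁ − σ√T = 0.438719 − 0.551311 = -0.112592
e^{−rT} = e^{−0.0221·1.1829} = 0.974197
N(−d₁) = 0.330433,  N(−d₂) = 0.544823
Put price V = K·e^{−rT}·N(−d₂) − S·N(−d₁) = 57.725952 − 38.303743 = 19.422209
φ(d₁) = (1/√(2π))·e^{−d₁²/2} = 0.362339
Θ = −S·φ(d₁)·σ/(2√T) + r·K·e^{−rT}·N(−d₂) = −9.787943 + 1.275744 = -8.512200

price = 19.422209
Θ = -8.512200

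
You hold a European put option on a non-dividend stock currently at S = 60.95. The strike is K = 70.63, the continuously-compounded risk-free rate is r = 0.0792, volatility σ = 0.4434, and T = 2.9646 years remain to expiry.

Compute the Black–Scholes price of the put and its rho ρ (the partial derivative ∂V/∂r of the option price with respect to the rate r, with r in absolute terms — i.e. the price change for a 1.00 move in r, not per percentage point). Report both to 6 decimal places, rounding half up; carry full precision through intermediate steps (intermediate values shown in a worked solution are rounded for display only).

σ√T = 0.4434·√2.9646 = 0.763447
d₁ = (ln(S/K) + (r+σ²/2)T) / (σ√T) = (ln(60.95/70.63) + (0.0792+0.4434²/2)·2.9646) / 0.763447 = (-0.147401 + 0.526222) / 0.763447 = 0.496198
d₂ = d₁ − σ√T = 0.496198 − 0.763447 = -0.267249
e^{−rT} = e^{−0.0792·2.9646} = 0.790732
N(−d₁) = 0.309877,  N(−d₂) = 0.605361
Put price V = K·e^{−rT}·N(−d₂) − S·N(−d₁) = 33.809057 − 18.887028 = 14.922029
ρ = −K·T·e^{−rT}·N(−d₂) = -100.230330

price = 14.922029
ρ = -100.230330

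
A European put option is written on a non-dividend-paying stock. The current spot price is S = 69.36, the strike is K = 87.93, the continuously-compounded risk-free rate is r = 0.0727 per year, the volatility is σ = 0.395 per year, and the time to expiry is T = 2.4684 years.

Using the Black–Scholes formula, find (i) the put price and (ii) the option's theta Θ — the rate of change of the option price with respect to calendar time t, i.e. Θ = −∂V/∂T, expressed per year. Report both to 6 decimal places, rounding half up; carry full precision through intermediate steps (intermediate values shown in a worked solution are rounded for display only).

price = 19.538830
Θ = 0.110893

σ√T = 0.395·√2.4684 = 0.620590
d₁ = (ln(S/K) + (r+σ²/2)T) / (σ√T) = (ln(69.36/87.93) + (0.0727+0.395²/2)·2.4684) / 0.620590 = (-0.237231 + 0.372019) / 0.620590 = 0.217193
d₂ = d₁ − σ√T = 0.217193 − 0.620590 = -0.403397
e^{−rT} = e^{−0.0727·2.4684} = 0.835727
N(−d₁) = 0.414029,  N(−d₂) = 0.656672
Put price V = K·e^{−rT}·N(−d₂) − S·N(−d₁) = 48.255871 − 28.717041 = 19.538830
φ(d₁) = (1/√(2π))·e^{−d₁²/2} = 0.389643
Θ = −S·φ(d₁)·σ/(2√T) + r·K·e^{−rT}·N(−d₂) = −3.397309 + 3.508202 = 0.110893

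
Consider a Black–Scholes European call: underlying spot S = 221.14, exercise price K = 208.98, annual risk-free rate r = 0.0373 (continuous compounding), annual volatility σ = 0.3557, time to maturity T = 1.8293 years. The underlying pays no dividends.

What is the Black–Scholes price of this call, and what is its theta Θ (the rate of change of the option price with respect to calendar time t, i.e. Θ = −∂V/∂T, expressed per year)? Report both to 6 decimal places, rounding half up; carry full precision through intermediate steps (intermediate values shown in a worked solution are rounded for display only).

price = 53.839392
Θ = -13.933166

σ√T = 0.3557·√1.8293 = 0.481090
d₁ = (ln(S/K) + (r+σ²/2)T) / (σ√T) = (ln(221.14/208.98) + (0.0373+0.3557²/2)·1.8293) / 0.481090 = (0.056557 + 0.183957) / 0.481090 = 0.499936
d₂ = d₁ − σ√T = 0.499936 − 0.481090 = 0.018846
e^{−rT} = e^{−0.0373·1.8293} = 0.934043
N(d₁) = 0.691440,  N(d₂) = 0.507518
Call price V = S·N(d₁) − K·e^{−rT}·N(d₂) = 152.905011 − 99.065619 = 53.839392
φ(d₁) = (1/√(2π))·e^{−d₁²/2} = 0.352077
Θ = −S·φ(d₁)·σ/(2√T) − r·K·e^{−rT}·N(d₂) = −10.238018 − 3.695148 = -13.933166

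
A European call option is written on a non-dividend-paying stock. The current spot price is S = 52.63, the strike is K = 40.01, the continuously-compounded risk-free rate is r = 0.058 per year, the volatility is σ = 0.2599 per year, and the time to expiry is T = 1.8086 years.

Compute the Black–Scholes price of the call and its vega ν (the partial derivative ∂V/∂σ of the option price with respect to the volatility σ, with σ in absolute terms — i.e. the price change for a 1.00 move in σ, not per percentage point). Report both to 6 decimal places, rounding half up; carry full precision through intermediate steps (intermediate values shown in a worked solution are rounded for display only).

σ√T = 0.2599·√1.8086 = 0.349524
d₁ = (ln(S/K) + (r+σ²/2)T) / (σ√T) = (ln(52.63/40.01) + (0.058+0.2599²/2)·1.8086) / 0.349524 = (0.274157 + 0.165982) / 0.349524 = 1.259252
d₂ = d₁ − σ√T = 1.259252 − 0.349524 = 0.909728
e^{−rT} = e^{−0.058·1.8086} = 0.900416
N(d₁) = 0.896030,  N(d₂) = 0.818517
Call price V = S·N(d₁) − K·e^{−rT}·N(d₂) = 47.158077 − 29.487587 = 17.670490
φ(d₁) = (1/√(2π))·e^{−d₁²/2} = 0.180541
ν = S·φ(d₁)·√T = 12.778531

price = 17.670490
ν = 12.778531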